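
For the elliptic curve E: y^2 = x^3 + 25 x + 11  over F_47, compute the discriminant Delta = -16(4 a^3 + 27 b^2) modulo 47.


4 a^3 + 27 b^2 = 4*25^3 + 27*11^2 = 62500 + 3267 = 65767
Delta = -16 * (65767) = -1052272
Delta mod 47 = 11

Delta = 11 (mod 47)


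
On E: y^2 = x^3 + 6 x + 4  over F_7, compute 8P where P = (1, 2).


k = 8 = 1000_2 (binary, LSB first: 0001)
Double-and-add from P = (1, 2):
  bit 0 = 0: acc unchanged = O
  bit 1 = 0: acc unchanged = O
  bit 2 = 0: acc unchanged = O
  bit 3 = 1: acc = O + (0, 5) = (0, 5)

8P = (0, 5)


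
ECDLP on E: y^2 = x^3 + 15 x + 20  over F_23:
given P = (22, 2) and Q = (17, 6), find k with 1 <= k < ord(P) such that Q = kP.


Enumerate multiples of P until we hit Q = (17, 6):
  1P = (22, 2)
  2P = (5, 17)
  3P = (8, 10)
  4P = (6, 2)
  5P = (18, 21)
  6P = (7, 13)
  7P = (2, 14)
  8P = (15, 3)
  9P = (17, 17)
  10P = (16, 3)
  11P = (1, 6)
  12P = (4, 11)
  13P = (3, 0)
  14P = (4, 12)
  15P = (1, 17)
  16P = (16, 20)
  17P = (17, 6)
Match found at i = 17.

k = 17


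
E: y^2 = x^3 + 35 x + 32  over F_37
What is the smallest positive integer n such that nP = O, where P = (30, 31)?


Compute successive multiples of P until we hit O:
  1P = (30, 31)
  2P = (21, 36)
  3P = (16, 27)
  4P = (16, 10)
  5P = (21, 1)
  6P = (30, 6)
  7P = O

ord(P) = 7


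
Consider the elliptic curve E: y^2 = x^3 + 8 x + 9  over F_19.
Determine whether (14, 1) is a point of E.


Check whether y^2 = x^3 + 8 x + 9 (mod 19) for (x, y) = (14, 1).
LHS: y^2 = 1^2 mod 19 = 1
RHS: x^3 + 8 x + 9 = 14^3 + 8*14 + 9 mod 19 = 15
LHS != RHS

No, not on the curve


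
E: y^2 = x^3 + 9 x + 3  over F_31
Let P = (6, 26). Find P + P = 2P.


Doubling: s = (3 x1^2 + a) / (2 y1)
s = (3*6^2 + 9) / (2*26) mod 31 = 10
x3 = s^2 - 2 x1 mod 31 = 10^2 - 2*6 = 26
y3 = s (x1 - x3) - y1 mod 31 = 10 * (6 - 26) - 26 = 22

2P = (26, 22)


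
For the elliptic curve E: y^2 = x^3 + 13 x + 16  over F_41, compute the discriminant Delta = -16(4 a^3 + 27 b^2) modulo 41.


4 a^3 + 27 b^2 = 4*13^3 + 27*16^2 = 8788 + 6912 = 15700
Delta = -16 * (15700) = -251200
Delta mod 41 = 7

Delta = 7 (mod 41)


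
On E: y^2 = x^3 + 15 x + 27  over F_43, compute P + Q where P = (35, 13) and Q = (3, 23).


P != Q, so use the chord formula.
s = (y2 - y1) / (x2 - x1) = (10) / (11) mod 43 = 40
x3 = s^2 - x1 - x2 mod 43 = 40^2 - 35 - 3 = 14
y3 = s (x1 - x3) - y1 mod 43 = 40 * (35 - 14) - 13 = 10

P + Q = (14, 10)


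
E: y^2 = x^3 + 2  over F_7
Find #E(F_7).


For each x in F_7, count y with y^2 = x^3 + 0 x + 2 mod 7:
  x = 0: RHS = 2, y in [3, 4]  -> 2 point(s)
  x = 3: RHS = 1, y in [1, 6]  -> 2 point(s)
  x = 5: RHS = 1, y in [1, 6]  -> 2 point(s)
  x = 6: RHS = 1, y in [1, 6]  -> 2 point(s)
Affine points: 8. Add the point at infinity: total = 9.

#E(F_7) = 9


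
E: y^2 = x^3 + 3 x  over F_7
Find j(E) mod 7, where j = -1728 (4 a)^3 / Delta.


Delta = -16(4 a^3 + 27 b^2) mod 7 = 1
-1728 * (4 a)^3 = -1728 * (4*3)^3 mod 7 = 6
j = 6 * 1^(-1) mod 7 = 6

j = 6 (mod 7)


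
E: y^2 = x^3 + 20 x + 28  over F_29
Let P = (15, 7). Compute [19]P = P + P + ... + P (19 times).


k = 19 = 10011_2 (binary, LSB first: 11001)
Double-and-add from P = (15, 7):
  bit 0 = 1: acc = O + (15, 7) = (15, 7)
  bit 1 = 1: acc = (15, 7) + (3, 17) = (27, 3)
  bit 2 = 0: acc unchanged = (27, 3)
  bit 3 = 0: acc unchanged = (27, 3)
  bit 4 = 1: acc = (27, 3) + (1, 22) = (25, 0)

19P = (25, 0)


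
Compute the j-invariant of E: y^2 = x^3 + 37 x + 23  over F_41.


Delta = -16(4 a^3 + 27 b^2) mod 41 = 2
-1728 * (4 a)^3 = -1728 * (4*37)^3 mod 41 = 17
j = 17 * 2^(-1) mod 41 = 29

j = 29 (mod 41)


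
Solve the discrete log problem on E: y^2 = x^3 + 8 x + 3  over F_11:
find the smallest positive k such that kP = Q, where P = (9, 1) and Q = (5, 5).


Enumerate multiples of P until we hit Q = (5, 5):
  1P = (9, 1)
  2P = (5, 6)
  3P = (2, 4)
  4P = (4, 0)
  5P = (2, 7)
  6P = (5, 5)
Match found at i = 6.

k = 6


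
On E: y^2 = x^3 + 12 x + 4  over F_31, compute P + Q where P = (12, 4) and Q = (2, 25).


P != Q, so use the chord formula.
s = (y2 - y1) / (x2 - x1) = (21) / (21) mod 31 = 1
x3 = s^2 - x1 - x2 mod 31 = 1^2 - 12 - 2 = 18
y3 = s (x1 - x3) - y1 mod 31 = 1 * (12 - 18) - 4 = 21

P + Q = (18, 21)


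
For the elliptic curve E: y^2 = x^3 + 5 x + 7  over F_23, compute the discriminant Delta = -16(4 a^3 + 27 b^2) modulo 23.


4 a^3 + 27 b^2 = 4*5^3 + 27*7^2 = 500 + 1323 = 1823
Delta = -16 * (1823) = -29168
Delta mod 23 = 19

Delta = 19 (mod 23)


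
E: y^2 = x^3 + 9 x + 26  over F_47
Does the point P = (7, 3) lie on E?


Check whether y^2 = x^3 + 9 x + 26 (mod 47) for (x, y) = (7, 3).
LHS: y^2 = 3^2 mod 47 = 9
RHS: x^3 + 9 x + 26 = 7^3 + 9*7 + 26 mod 47 = 9
LHS = RHS

Yes, on the curve


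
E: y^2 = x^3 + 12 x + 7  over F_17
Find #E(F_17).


For each x in F_17, count y with y^2 = x^3 + 12 x + 7 mod 17:
  x = 3: RHS = 2, y in [6, 11]  -> 2 point(s)
  x = 4: RHS = 0, y in [0]  -> 1 point(s)
  x = 7: RHS = 9, y in [3, 14]  -> 2 point(s)
  x = 11: RHS = 8, y in [5, 12]  -> 2 point(s)
  x = 12: RHS = 9, y in [3, 14]  -> 2 point(s)
  x = 15: RHS = 9, y in [3, 14]  -> 2 point(s)
Affine points: 11. Add the point at infinity: total = 12.

#E(F_17) = 12


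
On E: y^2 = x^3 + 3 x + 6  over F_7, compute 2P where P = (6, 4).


Doubling: s = (3 x1^2 + a) / (2 y1)
s = (3*6^2 + 3) / (2*4) mod 7 = 6
x3 = s^2 - 2 x1 mod 7 = 6^2 - 2*6 = 3
y3 = s (x1 - x3) - y1 mod 7 = 6 * (6 - 3) - 4 = 0

2P = (3, 0)


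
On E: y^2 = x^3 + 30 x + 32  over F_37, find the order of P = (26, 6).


Compute successive multiples of P until we hit O:
  1P = (26, 6)
  2P = (10, 0)
  3P = (26, 31)
  4P = O

ord(P) = 4


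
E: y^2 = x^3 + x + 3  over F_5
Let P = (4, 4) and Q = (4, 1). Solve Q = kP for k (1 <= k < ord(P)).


Enumerate multiples of P until we hit Q = (4, 1):
  1P = (4, 4)
  2P = (1, 0)
  3P = (4, 1)
Match found at i = 3.

k = 3


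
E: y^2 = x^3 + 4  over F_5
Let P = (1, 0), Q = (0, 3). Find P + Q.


P != Q, so use the chord formula.
s = (y2 - y1) / (x2 - x1) = (3) / (4) mod 5 = 2
x3 = s^2 - x1 - x2 mod 5 = 2^2 - 1 - 0 = 3
y3 = s (x1 - x3) - y1 mod 5 = 2 * (1 - 3) - 0 = 1

P + Q = (3, 1)


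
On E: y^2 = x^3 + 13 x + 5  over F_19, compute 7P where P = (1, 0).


k = 7 = 111_2 (binary, LSB first: 111)
Double-and-add from P = (1, 0):
  bit 0 = 1: acc = O + (1, 0) = (1, 0)
  bit 1 = 1: acc = (1, 0) + O = (1, 0)
  bit 2 = 1: acc = (1, 0) + O = (1, 0)

7P = (1, 0)


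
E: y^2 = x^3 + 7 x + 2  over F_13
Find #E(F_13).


For each x in F_13, count y with y^2 = x^3 + 7 x + 2 mod 13:
  x = 1: RHS = 10, y in [6, 7]  -> 2 point(s)
  x = 4: RHS = 3, y in [4, 9]  -> 2 point(s)
  x = 6: RHS = 0, y in [0]  -> 1 point(s)
  x = 7: RHS = 4, y in [2, 11]  -> 2 point(s)
  x = 9: RHS = 1, y in [1, 12]  -> 2 point(s)
Affine points: 9. Add the point at infinity: total = 10.

#E(F_13) = 10


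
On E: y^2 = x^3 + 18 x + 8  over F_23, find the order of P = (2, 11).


Compute successive multiples of P until we hit O:
  1P = (2, 11)
  2P = (22, 14)
  3P = (0, 10)
  4P = (4, 11)
  5P = (17, 12)
  6P = (13, 22)
  7P = (9, 5)
  8P = (1, 21)
  ... (continuing to 20P)
  20P = O

ord(P) = 20


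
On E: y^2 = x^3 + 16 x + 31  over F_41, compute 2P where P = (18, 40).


Doubling: s = (3 x1^2 + a) / (2 y1)
s = (3*18^2 + 16) / (2*40) mod 41 = 39
x3 = s^2 - 2 x1 mod 41 = 39^2 - 2*18 = 9
y3 = s (x1 - x3) - y1 mod 41 = 39 * (18 - 9) - 40 = 24

2P = (9, 24)


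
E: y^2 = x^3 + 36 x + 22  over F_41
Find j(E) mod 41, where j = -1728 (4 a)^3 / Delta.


Delta = -16(4 a^3 + 27 b^2) mod 41 = 17
-1728 * (4 a)^3 = -1728 * (4*36)^3 mod 41 = 30
j = 30 * 17^(-1) mod 41 = 9

j = 9 (mod 41)


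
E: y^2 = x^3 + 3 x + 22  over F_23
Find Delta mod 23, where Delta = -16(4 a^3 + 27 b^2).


4 a^3 + 27 b^2 = 4*3^3 + 27*22^2 = 108 + 13068 = 13176
Delta = -16 * (13176) = -210816
Delta mod 23 = 2

Delta = 2 (mod 23)


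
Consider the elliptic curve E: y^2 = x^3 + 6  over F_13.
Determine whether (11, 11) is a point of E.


Check whether y^2 = x^3 + 0 x + 6 (mod 13) for (x, y) = (11, 11).
LHS: y^2 = 11^2 mod 13 = 4
RHS: x^3 + 0 x + 6 = 11^3 + 0*11 + 6 mod 13 = 11
LHS != RHS

No, not on the curve


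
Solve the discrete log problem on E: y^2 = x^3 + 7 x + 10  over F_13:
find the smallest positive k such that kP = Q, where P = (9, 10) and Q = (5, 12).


Enumerate multiples of P until we hit Q = (5, 12):
  1P = (9, 10)
  2P = (5, 1)
  3P = (0, 7)
  4P = (7, 8)
  5P = (11, 1)
  6P = (10, 1)
  7P = (10, 12)
  8P = (11, 12)
  9P = (7, 5)
  10P = (0, 6)
  11P = (5, 12)
Match found at i = 11.

k = 11


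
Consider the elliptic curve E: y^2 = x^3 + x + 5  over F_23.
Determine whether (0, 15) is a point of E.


Check whether y^2 = x^3 + 1 x + 5 (mod 23) for (x, y) = (0, 15).
LHS: y^2 = 15^2 mod 23 = 18
RHS: x^3 + 1 x + 5 = 0^3 + 1*0 + 5 mod 23 = 5
LHS != RHS

No, not on the curve


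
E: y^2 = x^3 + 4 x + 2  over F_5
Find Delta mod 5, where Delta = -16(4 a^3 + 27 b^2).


4 a^3 + 27 b^2 = 4*4^3 + 27*2^2 = 256 + 108 = 364
Delta = -16 * (364) = -5824
Delta mod 5 = 1

Delta = 1 (mod 5)


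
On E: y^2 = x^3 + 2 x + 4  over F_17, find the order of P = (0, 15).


Compute successive multiples of P until we hit O:
  1P = (0, 15)
  2P = (13, 0)
  3P = (0, 2)
  4P = O

ord(P) = 4


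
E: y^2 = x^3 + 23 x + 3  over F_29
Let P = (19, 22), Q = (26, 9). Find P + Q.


P != Q, so use the chord formula.
s = (y2 - y1) / (x2 - x1) = (16) / (7) mod 29 = 23
x3 = s^2 - x1 - x2 mod 29 = 23^2 - 19 - 26 = 20
y3 = s (x1 - x3) - y1 mod 29 = 23 * (19 - 20) - 22 = 13

P + Q = (20, 13)


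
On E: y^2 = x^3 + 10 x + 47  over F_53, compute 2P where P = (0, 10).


Doubling: s = (3 x1^2 + a) / (2 y1)
s = (3*0^2 + 10) / (2*10) mod 53 = 27
x3 = s^2 - 2 x1 mod 53 = 27^2 - 2*0 = 40
y3 = s (x1 - x3) - y1 mod 53 = 27 * (0 - 40) - 10 = 23

2P = (40, 23)


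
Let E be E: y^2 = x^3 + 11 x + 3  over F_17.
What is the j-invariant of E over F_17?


Delta = -16(4 a^3 + 27 b^2) mod 17 = 8
-1728 * (4 a)^3 = -1728 * (4*11)^3 mod 17 = 16
j = 16 * 8^(-1) mod 17 = 2

j = 2 (mod 17)


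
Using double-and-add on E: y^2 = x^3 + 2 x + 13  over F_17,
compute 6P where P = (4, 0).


k = 6 = 110_2 (binary, LSB first: 011)
Double-and-add from P = (4, 0):
  bit 0 = 0: acc unchanged = O
  bit 1 = 1: acc = O + O = O
  bit 2 = 1: acc = O + O = O

6P = O


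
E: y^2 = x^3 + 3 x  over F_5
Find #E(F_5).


For each x in F_5, count y with y^2 = x^3 + 3 x + 0 mod 5:
  x = 0: RHS = 0, y in [0]  -> 1 point(s)
  x = 1: RHS = 4, y in [2, 3]  -> 2 point(s)
  x = 2: RHS = 4, y in [2, 3]  -> 2 point(s)
  x = 3: RHS = 1, y in [1, 4]  -> 2 point(s)
  x = 4: RHS = 1, y in [1, 4]  -> 2 point(s)
Affine points: 9. Add the point at infinity: total = 10.

#E(F_5) = 10


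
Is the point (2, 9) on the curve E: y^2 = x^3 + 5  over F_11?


Check whether y^2 = x^3 + 0 x + 5 (mod 11) for (x, y) = (2, 9).
LHS: y^2 = 9^2 mod 11 = 4
RHS: x^3 + 0 x + 5 = 2^3 + 0*2 + 5 mod 11 = 2
LHS != RHS

No, not on the curve


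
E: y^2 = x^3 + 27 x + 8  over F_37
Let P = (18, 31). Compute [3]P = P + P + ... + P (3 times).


k = 3 = 11_2 (binary, LSB first: 11)
Double-and-add from P = (18, 31):
  bit 0 = 1: acc = O + (18, 31) = (18, 31)
  bit 1 = 1: acc = (18, 31) + (1, 6) = (8, 12)

3P = (8, 12)


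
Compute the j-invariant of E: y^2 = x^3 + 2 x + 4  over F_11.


Delta = -16(4 a^3 + 27 b^2) mod 11 = 1
-1728 * (4 a)^3 = -1728 * (4*2)^3 mod 11 = 5
j = 5 * 1^(-1) mod 11 = 5

j = 5 (mod 11)


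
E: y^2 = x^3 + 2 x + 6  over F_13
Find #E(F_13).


For each x in F_13, count y with y^2 = x^3 + 2 x + 6 mod 13:
  x = 1: RHS = 9, y in [3, 10]  -> 2 point(s)
  x = 3: RHS = 0, y in [0]  -> 1 point(s)
  x = 4: RHS = 0, y in [0]  -> 1 point(s)
  x = 6: RHS = 0, y in [0]  -> 1 point(s)
  x = 7: RHS = 12, y in [5, 8]  -> 2 point(s)
  x = 8: RHS = 1, y in [1, 12]  -> 2 point(s)
  x = 9: RHS = 12, y in [5, 8]  -> 2 point(s)
  x = 10: RHS = 12, y in [5, 8]  -> 2 point(s)
  x = 12: RHS = 3, y in [4, 9]  -> 2 point(s)
Affine points: 15. Add the point at infinity: total = 16.

#E(F_13) = 16


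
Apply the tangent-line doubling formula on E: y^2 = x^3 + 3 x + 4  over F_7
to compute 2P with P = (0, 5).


Doubling: s = (3 x1^2 + a) / (2 y1)
s = (3*0^2 + 3) / (2*5) mod 7 = 1
x3 = s^2 - 2 x1 mod 7 = 1^2 - 2*0 = 1
y3 = s (x1 - x3) - y1 mod 7 = 1 * (0 - 1) - 5 = 1

2P = (1, 1)


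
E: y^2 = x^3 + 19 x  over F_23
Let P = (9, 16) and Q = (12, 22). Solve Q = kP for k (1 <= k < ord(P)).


Enumerate multiples of P until we hit Q = (12, 22):
  1P = (9, 16)
  2P = (6, 10)
  3P = (12, 1)
  4P = (4, 5)
  5P = (13, 12)
  6P = (2, 0)
  7P = (13, 11)
  8P = (4, 18)
  9P = (12, 22)
Match found at i = 9.

k = 9


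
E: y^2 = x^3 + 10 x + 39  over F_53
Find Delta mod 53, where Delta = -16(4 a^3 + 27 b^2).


4 a^3 + 27 b^2 = 4*10^3 + 27*39^2 = 4000 + 41067 = 45067
Delta = -16 * (45067) = -721072
Delta mod 53 = 46

Delta = 46 (mod 53)


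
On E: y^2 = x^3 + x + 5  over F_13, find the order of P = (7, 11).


Compute successive multiples of P until we hit O:
  1P = (7, 11)
  2P = (3, 10)
  3P = (12, 4)
  4P = (10, 1)
  5P = (10, 12)
  6P = (12, 9)
  7P = (3, 3)
  8P = (7, 2)
  ... (continuing to 9P)
  9P = O

ord(P) = 9


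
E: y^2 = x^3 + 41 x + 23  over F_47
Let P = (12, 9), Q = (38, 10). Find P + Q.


P != Q, so use the chord formula.
s = (y2 - y1) / (x2 - x1) = (1) / (26) mod 47 = 38
x3 = s^2 - x1 - x2 mod 47 = 38^2 - 12 - 38 = 31
y3 = s (x1 - x3) - y1 mod 47 = 38 * (12 - 31) - 9 = 21

P + Q = (31, 21)


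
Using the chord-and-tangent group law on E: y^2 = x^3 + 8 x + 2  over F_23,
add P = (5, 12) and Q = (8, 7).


P != Q, so use the chord formula.
s = (y2 - y1) / (x2 - x1) = (18) / (3) mod 23 = 6
x3 = s^2 - x1 - x2 mod 23 = 6^2 - 5 - 8 = 0
y3 = s (x1 - x3) - y1 mod 23 = 6 * (5 - 0) - 12 = 18

P + Q = (0, 18)


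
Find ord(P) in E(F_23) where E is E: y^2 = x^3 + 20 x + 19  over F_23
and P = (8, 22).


Compute successive multiples of P until we hit O:
  1P = (8, 22)
  2P = (19, 17)
  3P = (4, 18)
  4P = (12, 20)
  5P = (9, 13)
  6P = (18, 22)
  7P = (20, 1)
  8P = (11, 12)
  ... (continuing to 18P)
  18P = O

ord(P) = 18


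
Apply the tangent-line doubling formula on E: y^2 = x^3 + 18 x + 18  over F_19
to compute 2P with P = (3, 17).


Doubling: s = (3 x1^2 + a) / (2 y1)
s = (3*3^2 + 18) / (2*17) mod 19 = 3
x3 = s^2 - 2 x1 mod 19 = 3^2 - 2*3 = 3
y3 = s (x1 - x3) - y1 mod 19 = 3 * (3 - 3) - 17 = 2

2P = (3, 2)


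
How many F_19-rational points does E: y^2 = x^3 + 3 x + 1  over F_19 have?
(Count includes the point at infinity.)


For each x in F_19, count y with y^2 = x^3 + 3 x + 1 mod 19:
  x = 0: RHS = 1, y in [1, 18]  -> 2 point(s)
  x = 1: RHS = 5, y in [9, 10]  -> 2 point(s)
  x = 4: RHS = 1, y in [1, 18]  -> 2 point(s)
  x = 6: RHS = 7, y in [8, 11]  -> 2 point(s)
  x = 7: RHS = 4, y in [2, 17]  -> 2 point(s)
  x = 8: RHS = 5, y in [9, 10]  -> 2 point(s)
  x = 9: RHS = 16, y in [4, 15]  -> 2 point(s)
  x = 10: RHS = 5, y in [9, 10]  -> 2 point(s)
  x = 11: RHS = 16, y in [4, 15]  -> 2 point(s)
  x = 12: RHS = 17, y in [6, 13]  -> 2 point(s)
  x = 15: RHS = 1, y in [1, 18]  -> 2 point(s)
  x = 17: RHS = 6, y in [5, 14]  -> 2 point(s)
  x = 18: RHS = 16, y in [4, 15]  -> 2 point(s)
Affine points: 26. Add the point at infinity: total = 27.

#E(F_19) = 27


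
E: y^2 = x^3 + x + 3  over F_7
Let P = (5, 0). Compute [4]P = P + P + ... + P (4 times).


k = 4 = 100_2 (binary, LSB first: 001)
Double-and-add from P = (5, 0):
  bit 0 = 0: acc unchanged = O
  bit 1 = 0: acc unchanged = O
  bit 2 = 1: acc = O + O = O

4P = O


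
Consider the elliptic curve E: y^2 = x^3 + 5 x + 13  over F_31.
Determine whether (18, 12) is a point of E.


Check whether y^2 = x^3 + 5 x + 13 (mod 31) for (x, y) = (18, 12).
LHS: y^2 = 12^2 mod 31 = 20
RHS: x^3 + 5 x + 13 = 18^3 + 5*18 + 13 mod 31 = 14
LHS != RHS

No, not on the curve


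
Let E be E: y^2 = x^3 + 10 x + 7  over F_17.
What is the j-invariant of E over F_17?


Delta = -16(4 a^3 + 27 b^2) mod 17 = 2
-1728 * (4 a)^3 = -1728 * (4*10)^3 mod 17 = 4
j = 4 * 2^(-1) mod 17 = 2

j = 2 (mod 17)


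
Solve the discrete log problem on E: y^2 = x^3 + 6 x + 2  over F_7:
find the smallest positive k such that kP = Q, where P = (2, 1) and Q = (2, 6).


Enumerate multiples of P until we hit Q = (2, 6):
  1P = (2, 1)
  2P = (0, 3)
  3P = (6, 3)
  4P = (1, 3)
  5P = (1, 4)
  6P = (6, 4)
  7P = (0, 4)
  8P = (2, 6)
Match found at i = 8.

k = 8


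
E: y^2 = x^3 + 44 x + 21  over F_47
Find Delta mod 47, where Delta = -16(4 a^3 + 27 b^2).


4 a^3 + 27 b^2 = 4*44^3 + 27*21^2 = 340736 + 11907 = 352643
Delta = -16 * (352643) = -5642288
Delta mod 47 = 15

Delta = 15 (mod 47)


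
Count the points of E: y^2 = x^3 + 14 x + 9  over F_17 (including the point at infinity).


For each x in F_17, count y with y^2 = x^3 + 14 x + 9 mod 17:
  x = 0: RHS = 9, y in [3, 14]  -> 2 point(s)
  x = 5: RHS = 0, y in [0]  -> 1 point(s)
  x = 7: RHS = 8, y in [5, 12]  -> 2 point(s)
  x = 8: RHS = 4, y in [2, 15]  -> 2 point(s)
  x = 11: RHS = 15, y in [7, 10]  -> 2 point(s)
  x = 12: RHS = 1, y in [1, 16]  -> 2 point(s)
  x = 13: RHS = 8, y in [5, 12]  -> 2 point(s)
  x = 14: RHS = 8, y in [5, 12]  -> 2 point(s)
Affine points: 15. Add the point at infinity: total = 16.

#E(F_17) = 16


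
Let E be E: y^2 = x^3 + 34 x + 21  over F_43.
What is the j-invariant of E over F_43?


Delta = -16(4 a^3 + 27 b^2) mod 43 = 22
-1728 * (4 a)^3 = -1728 * (4*34)^3 mod 43 = 8
j = 8 * 22^(-1) mod 43 = 16

j = 16 (mod 43)


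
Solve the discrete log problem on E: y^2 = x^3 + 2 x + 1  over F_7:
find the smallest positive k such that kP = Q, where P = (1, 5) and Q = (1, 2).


Enumerate multiples of P until we hit Q = (1, 2):
  1P = (1, 5)
  2P = (0, 6)
  3P = (0, 1)
  4P = (1, 2)
Match found at i = 4.

k = 4


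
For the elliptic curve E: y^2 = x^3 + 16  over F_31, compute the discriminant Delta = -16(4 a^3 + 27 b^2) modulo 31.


4 a^3 + 27 b^2 = 4*0^3 + 27*16^2 = 0 + 6912 = 6912
Delta = -16 * (6912) = -110592
Delta mod 31 = 16

Delta = 16 (mod 31)


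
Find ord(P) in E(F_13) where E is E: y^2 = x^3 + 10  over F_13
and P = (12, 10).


Compute successive multiples of P until we hit O:
  1P = (12, 10)
  2P = (12, 3)
  3P = O

ord(P) = 3


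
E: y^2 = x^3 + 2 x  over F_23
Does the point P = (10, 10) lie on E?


Check whether y^2 = x^3 + 2 x + 0 (mod 23) for (x, y) = (10, 10).
LHS: y^2 = 10^2 mod 23 = 8
RHS: x^3 + 2 x + 0 = 10^3 + 2*10 + 0 mod 23 = 8
LHS = RHS

Yes, on the curve


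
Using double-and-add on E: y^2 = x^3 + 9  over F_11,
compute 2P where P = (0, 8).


k = 2 = 10_2 (binary, LSB first: 01)
Double-and-add from P = (0, 8):
  bit 0 = 0: acc unchanged = O
  bit 1 = 1: acc = O + (0, 3) = (0, 3)

2P = (0, 3)


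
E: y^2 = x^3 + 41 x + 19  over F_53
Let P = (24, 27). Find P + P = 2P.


Doubling: s = (3 x1^2 + a) / (2 y1)
s = (3*24^2 + 41) / (2*27) mod 53 = 20
x3 = s^2 - 2 x1 mod 53 = 20^2 - 2*24 = 34
y3 = s (x1 - x3) - y1 mod 53 = 20 * (24 - 34) - 27 = 38

2P = (34, 38)


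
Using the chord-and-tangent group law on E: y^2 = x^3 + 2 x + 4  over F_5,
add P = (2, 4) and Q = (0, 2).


P != Q, so use the chord formula.
s = (y2 - y1) / (x2 - x1) = (3) / (3) mod 5 = 1
x3 = s^2 - x1 - x2 mod 5 = 1^2 - 2 - 0 = 4
y3 = s (x1 - x3) - y1 mod 5 = 1 * (2 - 4) - 4 = 4

P + Q = (4, 4)


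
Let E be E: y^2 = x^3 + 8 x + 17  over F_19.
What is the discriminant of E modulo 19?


4 a^3 + 27 b^2 = 4*8^3 + 27*17^2 = 2048 + 7803 = 9851
Delta = -16 * (9851) = -157616
Delta mod 19 = 8

Delta = 8 (mod 19)


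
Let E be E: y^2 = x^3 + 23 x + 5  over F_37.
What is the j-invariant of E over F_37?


Delta = -16(4 a^3 + 27 b^2) mod 37 = 18
-1728 * (4 a)^3 = -1728 * (4*23)^3 mod 37 = 31
j = 31 * 18^(-1) mod 37 = 12

j = 12 (mod 37)


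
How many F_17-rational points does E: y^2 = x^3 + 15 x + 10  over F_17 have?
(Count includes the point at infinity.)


For each x in F_17, count y with y^2 = x^3 + 15 x + 10 mod 17:
  x = 1: RHS = 9, y in [3, 14]  -> 2 point(s)
  x = 4: RHS = 15, y in [7, 10]  -> 2 point(s)
  x = 7: RHS = 16, y in [4, 13]  -> 2 point(s)
  x = 8: RHS = 13, y in [8, 9]  -> 2 point(s)
  x = 10: RHS = 4, y in [2, 15]  -> 2 point(s)
Affine points: 10. Add the point at infinity: total = 11.

#E(F_17) = 11


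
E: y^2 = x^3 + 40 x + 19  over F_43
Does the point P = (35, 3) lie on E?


Check whether y^2 = x^3 + 40 x + 19 (mod 43) for (x, y) = (35, 3).
LHS: y^2 = 3^2 mod 43 = 9
RHS: x^3 + 40 x + 19 = 35^3 + 40*35 + 19 mod 43 = 4
LHS != RHS

No, not on the curve


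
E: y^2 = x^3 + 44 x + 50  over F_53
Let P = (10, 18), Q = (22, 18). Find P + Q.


P != Q, so use the chord formula.
s = (y2 - y1) / (x2 - x1) = (0) / (12) mod 53 = 0
x3 = s^2 - x1 - x2 mod 53 = 0^2 - 10 - 22 = 21
y3 = s (x1 - x3) - y1 mod 53 = 0 * (10 - 21) - 18 = 35

P + Q = (21, 35)


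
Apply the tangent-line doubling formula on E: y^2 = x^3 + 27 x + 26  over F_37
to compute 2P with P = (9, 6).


Doubling: s = (3 x1^2 + a) / (2 y1)
s = (3*9^2 + 27) / (2*6) mod 37 = 4
x3 = s^2 - 2 x1 mod 37 = 4^2 - 2*9 = 35
y3 = s (x1 - x3) - y1 mod 37 = 4 * (9 - 35) - 6 = 1

2P = (35, 1)


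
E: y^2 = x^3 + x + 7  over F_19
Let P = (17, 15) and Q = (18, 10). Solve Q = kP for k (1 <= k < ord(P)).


Enumerate multiples of P until we hit Q = (18, 10):
  1P = (17, 15)
  2P = (1, 16)
  3P = (18, 10)
Match found at i = 3.

k = 3


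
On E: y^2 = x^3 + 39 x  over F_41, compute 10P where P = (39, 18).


k = 10 = 1010_2 (binary, LSB first: 0101)
Double-and-add from P = (39, 18):
  bit 0 = 0: acc unchanged = O
  bit 1 = 1: acc = O + (8, 2) = (8, 2)
  bit 2 = 0: acc unchanged = (8, 2)
  bit 3 = 1: acc = (8, 2) + (40, 1) = (33, 18)

10P = (33, 18)


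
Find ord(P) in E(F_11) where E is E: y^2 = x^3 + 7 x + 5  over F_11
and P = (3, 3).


Compute successive multiples of P until we hit O:
  1P = (3, 3)
  2P = (9, 7)
  3P = (8, 1)
  4P = (5, 0)
  5P = (8, 10)
  6P = (9, 4)
  7P = (3, 8)
  8P = O

ord(P) = 8


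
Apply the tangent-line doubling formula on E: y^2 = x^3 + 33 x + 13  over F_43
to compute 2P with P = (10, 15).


Doubling: s = (3 x1^2 + a) / (2 y1)
s = (3*10^2 + 33) / (2*15) mod 43 = 24
x3 = s^2 - 2 x1 mod 43 = 24^2 - 2*10 = 40
y3 = s (x1 - x3) - y1 mod 43 = 24 * (10 - 40) - 15 = 39

2P = (40, 39)


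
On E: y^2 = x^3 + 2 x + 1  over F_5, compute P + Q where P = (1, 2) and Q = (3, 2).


P != Q, so use the chord formula.
s = (y2 - y1) / (x2 - x1) = (0) / (2) mod 5 = 0
x3 = s^2 - x1 - x2 mod 5 = 0^2 - 1 - 3 = 1
y3 = s (x1 - x3) - y1 mod 5 = 0 * (1 - 1) - 2 = 3

P + Q = (1, 3)


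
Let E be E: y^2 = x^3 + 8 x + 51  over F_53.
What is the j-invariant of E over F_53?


Delta = -16(4 a^3 + 27 b^2) mod 53 = 7
-1728 * (4 a)^3 = -1728 * (4*8)^3 mod 53 = 29
j = 29 * 7^(-1) mod 53 = 42

j = 42 (mod 53)


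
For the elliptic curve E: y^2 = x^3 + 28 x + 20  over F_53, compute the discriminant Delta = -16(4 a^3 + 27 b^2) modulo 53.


4 a^3 + 27 b^2 = 4*28^3 + 27*20^2 = 87808 + 10800 = 98608
Delta = -16 * (98608) = -1577728
Delta mod 53 = 29

Delta = 29 (mod 53)


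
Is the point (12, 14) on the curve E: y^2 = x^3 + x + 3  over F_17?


Check whether y^2 = x^3 + 1 x + 3 (mod 17) for (x, y) = (12, 14).
LHS: y^2 = 14^2 mod 17 = 9
RHS: x^3 + 1 x + 3 = 12^3 + 1*12 + 3 mod 17 = 9
LHS = RHS

Yes, on the curve


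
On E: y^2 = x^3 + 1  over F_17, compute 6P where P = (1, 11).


k = 6 = 110_2 (binary, LSB first: 011)
Double-and-add from P = (1, 11):
  bit 0 = 0: acc unchanged = O
  bit 1 = 1: acc = O + (14, 5) = (14, 5)
  bit 2 = 1: acc = (14, 5) + (7, 2) = (0, 1)

6P = (0, 1)


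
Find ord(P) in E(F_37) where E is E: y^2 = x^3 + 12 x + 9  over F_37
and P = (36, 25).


Compute successive multiples of P until we hit O:
  1P = (36, 25)
  2P = (18, 10)
  3P = (32, 3)
  4P = (27, 6)
  5P = (15, 7)
  6P = (26, 10)
  7P = (5, 3)
  8P = (30, 27)
  ... (continuing to 29P)
  29P = O

ord(P) = 29


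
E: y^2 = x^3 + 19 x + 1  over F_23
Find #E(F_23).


For each x in F_23, count y with y^2 = x^3 + 19 x + 1 mod 23:
  x = 0: RHS = 1, y in [1, 22]  -> 2 point(s)
  x = 2: RHS = 1, y in [1, 22]  -> 2 point(s)
  x = 3: RHS = 16, y in [4, 19]  -> 2 point(s)
  x = 4: RHS = 3, y in [7, 16]  -> 2 point(s)
  x = 6: RHS = 9, y in [3, 20]  -> 2 point(s)
  x = 9: RHS = 4, y in [2, 21]  -> 2 point(s)
  x = 10: RHS = 18, y in [8, 15]  -> 2 point(s)
  x = 11: RHS = 0, y in [0]  -> 1 point(s)
  x = 12: RHS = 2, y in [5, 18]  -> 2 point(s)
  x = 15: RHS = 4, y in [2, 21]  -> 2 point(s)
  x = 16: RHS = 8, y in [10, 13]  -> 2 point(s)
  x = 17: RHS = 16, y in [4, 19]  -> 2 point(s)
  x = 20: RHS = 9, y in [3, 20]  -> 2 point(s)
  x = 21: RHS = 1, y in [1, 22]  -> 2 point(s)
  x = 22: RHS = 4, y in [2, 21]  -> 2 point(s)
Affine points: 29. Add the point at infinity: total = 30.

#E(F_23) = 30


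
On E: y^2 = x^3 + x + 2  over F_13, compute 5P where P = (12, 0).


k = 5 = 101_2 (binary, LSB first: 101)
Double-and-add from P = (12, 0):
  bit 0 = 1: acc = O + (12, 0) = (12, 0)
  bit 1 = 0: acc unchanged = (12, 0)
  bit 2 = 1: acc = (12, 0) + O = (12, 0)

5P = (12, 0)


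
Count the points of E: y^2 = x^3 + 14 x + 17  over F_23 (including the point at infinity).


For each x in F_23, count y with y^2 = x^3 + 14 x + 17 mod 23:
  x = 1: RHS = 9, y in [3, 20]  -> 2 point(s)
  x = 6: RHS = 18, y in [8, 15]  -> 2 point(s)
  x = 12: RHS = 4, y in [2, 21]  -> 2 point(s)
  x = 13: RHS = 4, y in [2, 21]  -> 2 point(s)
  x = 14: RHS = 13, y in [6, 17]  -> 2 point(s)
  x = 16: RHS = 13, y in [6, 17]  -> 2 point(s)
  x = 17: RHS = 16, y in [4, 19]  -> 2 point(s)
  x = 18: RHS = 6, y in [11, 12]  -> 2 point(s)
  x = 19: RHS = 12, y in [9, 14]  -> 2 point(s)
  x = 21: RHS = 4, y in [2, 21]  -> 2 point(s)
  x = 22: RHS = 2, y in [5, 18]  -> 2 point(s)
Affine points: 22. Add the point at infinity: total = 23.

#E(F_23) = 23


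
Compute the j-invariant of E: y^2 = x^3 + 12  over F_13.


Delta = -16(4 a^3 + 27 b^2) mod 13 = 10
-1728 * (4 a)^3 = -1728 * (4*0)^3 mod 13 = 0
j = 0 * 10^(-1) mod 13 = 0

j = 0 (mod 13)


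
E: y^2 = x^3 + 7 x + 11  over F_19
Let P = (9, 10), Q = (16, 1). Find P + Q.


P != Q, so use the chord formula.
s = (y2 - y1) / (x2 - x1) = (10) / (7) mod 19 = 15
x3 = s^2 - x1 - x2 mod 19 = 15^2 - 9 - 16 = 10
y3 = s (x1 - x3) - y1 mod 19 = 15 * (9 - 10) - 10 = 13

P + Q = (10, 13)


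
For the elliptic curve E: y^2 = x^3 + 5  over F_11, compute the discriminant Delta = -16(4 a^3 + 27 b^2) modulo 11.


4 a^3 + 27 b^2 = 4*0^3 + 27*5^2 = 0 + 675 = 675
Delta = -16 * (675) = -10800
Delta mod 11 = 2

Delta = 2 (mod 11)


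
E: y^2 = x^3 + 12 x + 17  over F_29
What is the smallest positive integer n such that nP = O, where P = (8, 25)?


Compute successive multiples of P until we hit O:
  1P = (8, 25)
  2P = (18, 27)
  3P = (10, 21)
  4P = (15, 18)
  5P = (7, 3)
  6P = (5, 12)
  7P = (9, 19)
  8P = (19, 12)
  ... (continuing to 20P)
  20P = O

ord(P) = 20


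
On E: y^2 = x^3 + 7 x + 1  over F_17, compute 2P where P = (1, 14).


Doubling: s = (3 x1^2 + a) / (2 y1)
s = (3*1^2 + 7) / (2*14) mod 17 = 4
x3 = s^2 - 2 x1 mod 17 = 4^2 - 2*1 = 14
y3 = s (x1 - x3) - y1 mod 17 = 4 * (1 - 14) - 14 = 2

2P = (14, 2)


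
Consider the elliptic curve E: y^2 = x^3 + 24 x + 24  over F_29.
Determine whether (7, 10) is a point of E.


Check whether y^2 = x^3 + 24 x + 24 (mod 29) for (x, y) = (7, 10).
LHS: y^2 = 10^2 mod 29 = 13
RHS: x^3 + 24 x + 24 = 7^3 + 24*7 + 24 mod 29 = 13
LHS = RHS

Yes, on the curve


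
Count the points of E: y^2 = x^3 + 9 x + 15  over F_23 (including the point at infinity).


For each x in F_23, count y with y^2 = x^3 + 9 x + 15 mod 23:
  x = 1: RHS = 2, y in [5, 18]  -> 2 point(s)
  x = 2: RHS = 18, y in [8, 15]  -> 2 point(s)
  x = 3: RHS = 0, y in [0]  -> 1 point(s)
  x = 4: RHS = 0, y in [0]  -> 1 point(s)
  x = 5: RHS = 1, y in [1, 22]  -> 2 point(s)
  x = 6: RHS = 9, y in [3, 20]  -> 2 point(s)
  x = 8: RHS = 1, y in [1, 22]  -> 2 point(s)
  x = 10: RHS = 1, y in [1, 22]  -> 2 point(s)
  x = 13: RHS = 6, y in [11, 12]  -> 2 point(s)
  x = 15: RHS = 6, y in [11, 12]  -> 2 point(s)
  x = 16: RHS = 0, y in [0]  -> 1 point(s)
  x = 18: RHS = 6, y in [11, 12]  -> 2 point(s)
  x = 21: RHS = 12, y in [9, 14]  -> 2 point(s)
Affine points: 23. Add the point at infinity: total = 24.

#E(F_23) = 24


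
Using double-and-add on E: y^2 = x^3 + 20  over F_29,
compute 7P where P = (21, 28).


k = 7 = 111_2 (binary, LSB first: 111)
Double-and-add from P = (21, 28):
  bit 0 = 1: acc = O + (21, 28) = (21, 28)
  bit 1 = 1: acc = (21, 28) + (10, 18) = (18, 9)
  bit 2 = 1: acc = (18, 9) + (14, 26) = (6, 27)

7P = (6, 27)


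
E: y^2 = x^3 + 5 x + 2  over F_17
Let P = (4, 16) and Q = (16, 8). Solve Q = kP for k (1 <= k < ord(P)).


Enumerate multiples of P until we hit Q = (16, 8):
  1P = (4, 16)
  2P = (10, 7)
  3P = (1, 5)
  4P = (16, 8)
Match found at i = 4.

k = 4


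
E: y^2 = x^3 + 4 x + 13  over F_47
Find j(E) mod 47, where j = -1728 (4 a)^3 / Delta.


Delta = -16(4 a^3 + 27 b^2) mod 47 = 23
-1728 * (4 a)^3 = -1728 * (4*4)^3 mod 47 = 30
j = 30 * 23^(-1) mod 47 = 34

j = 34 (mod 47)


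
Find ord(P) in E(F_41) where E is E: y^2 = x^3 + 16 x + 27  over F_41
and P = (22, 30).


Compute successive multiples of P until we hit O:
  1P = (22, 30)
  2P = (30, 23)
  3P = (25, 29)
  4P = (26, 26)
  5P = (35, 24)
  6P = (24, 34)
  7P = (40, 16)
  8P = (12, 26)
  ... (continuing to 40P)
  40P = O

ord(P) = 40


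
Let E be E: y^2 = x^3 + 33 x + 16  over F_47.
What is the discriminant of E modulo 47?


4 a^3 + 27 b^2 = 4*33^3 + 27*16^2 = 143748 + 6912 = 150660
Delta = -16 * (150660) = -2410560
Delta mod 47 = 23

Delta = 23 (mod 47)


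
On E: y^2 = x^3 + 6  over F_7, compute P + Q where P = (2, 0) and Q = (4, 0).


P != Q, so use the chord formula.
s = (y2 - y1) / (x2 - x1) = (0) / (2) mod 7 = 0
x3 = s^2 - x1 - x2 mod 7 = 0^2 - 2 - 4 = 1
y3 = s (x1 - x3) - y1 mod 7 = 0 * (2 - 1) - 0 = 0

P + Q = (1, 0)


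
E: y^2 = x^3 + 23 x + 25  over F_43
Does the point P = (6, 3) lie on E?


Check whether y^2 = x^3 + 23 x + 25 (mod 43) for (x, y) = (6, 3).
LHS: y^2 = 3^2 mod 43 = 9
RHS: x^3 + 23 x + 25 = 6^3 + 23*6 + 25 mod 43 = 35
LHS != RHS

No, not on the curve


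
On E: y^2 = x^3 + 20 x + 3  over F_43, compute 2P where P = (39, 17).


Doubling: s = (3 x1^2 + a) / (2 y1)
s = (3*39^2 + 20) / (2*17) mod 43 = 2
x3 = s^2 - 2 x1 mod 43 = 2^2 - 2*39 = 12
y3 = s (x1 - x3) - y1 mod 43 = 2 * (39 - 12) - 17 = 37

2P = (12, 37)


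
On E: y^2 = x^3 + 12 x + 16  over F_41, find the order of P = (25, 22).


Compute successive multiples of P until we hit O:
  1P = (25, 22)
  2P = (23, 6)
  3P = (16, 9)
  4P = (36, 35)
  5P = (39, 36)
  6P = (19, 25)
  7P = (28, 0)
  8P = (19, 16)
  ... (continuing to 14P)
  14P = O

ord(P) = 14


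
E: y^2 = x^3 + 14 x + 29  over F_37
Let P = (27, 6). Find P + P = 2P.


Doubling: s = (3 x1^2 + a) / (2 y1)
s = (3*27^2 + 14) / (2*6) mod 37 = 20
x3 = s^2 - 2 x1 mod 37 = 20^2 - 2*27 = 13
y3 = s (x1 - x3) - y1 mod 37 = 20 * (27 - 13) - 6 = 15

2P = (13, 15)


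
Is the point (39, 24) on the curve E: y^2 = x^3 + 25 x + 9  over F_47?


Check whether y^2 = x^3 + 25 x + 9 (mod 47) for (x, y) = (39, 24).
LHS: y^2 = 24^2 mod 47 = 12
RHS: x^3 + 25 x + 9 = 39^3 + 25*39 + 9 mod 47 = 2
LHS != RHS

No, not on the curve


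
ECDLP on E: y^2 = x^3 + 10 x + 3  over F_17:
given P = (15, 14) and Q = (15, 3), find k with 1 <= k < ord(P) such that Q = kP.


Enumerate multiples of P until we hit Q = (15, 3):
  1P = (15, 14)
  2P = (8, 0)
  3P = (15, 3)
Match found at i = 3.

k = 3


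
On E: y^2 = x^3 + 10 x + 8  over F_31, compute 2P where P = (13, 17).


k = 2 = 10_2 (binary, LSB first: 01)
Double-and-add from P = (13, 17):
  bit 0 = 0: acc unchanged = O
  bit 1 = 1: acc = O + (23, 6) = (23, 6)

2P = (23, 6)


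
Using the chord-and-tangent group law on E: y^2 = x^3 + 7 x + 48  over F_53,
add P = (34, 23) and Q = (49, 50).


P != Q, so use the chord formula.
s = (y2 - y1) / (x2 - x1) = (27) / (15) mod 53 = 23
x3 = s^2 - x1 - x2 mod 53 = 23^2 - 34 - 49 = 22
y3 = s (x1 - x3) - y1 mod 53 = 23 * (34 - 22) - 23 = 41

P + Q = (22, 41)


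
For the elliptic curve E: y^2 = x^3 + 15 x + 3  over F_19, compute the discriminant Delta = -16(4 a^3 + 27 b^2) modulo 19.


4 a^3 + 27 b^2 = 4*15^3 + 27*3^2 = 13500 + 243 = 13743
Delta = -16 * (13743) = -219888
Delta mod 19 = 18

Delta = 18 (mod 19)


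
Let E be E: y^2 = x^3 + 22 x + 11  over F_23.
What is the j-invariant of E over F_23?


Delta = -16(4 a^3 + 27 b^2) mod 23 = 2
-1728 * (4 a)^3 = -1728 * (4*22)^3 mod 23 = 8
j = 8 * 2^(-1) mod 23 = 4

j = 4 (mod 23)


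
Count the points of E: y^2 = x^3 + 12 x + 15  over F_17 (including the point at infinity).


For each x in F_17, count y with y^2 = x^3 + 12 x + 15 mod 17:
  x = 0: RHS = 15, y in [7, 10]  -> 2 point(s)
  x = 2: RHS = 13, y in [8, 9]  -> 2 point(s)
  x = 4: RHS = 8, y in [5, 12]  -> 2 point(s)
  x = 5: RHS = 13, y in [8, 9]  -> 2 point(s)
  x = 7: RHS = 0, y in [0]  -> 1 point(s)
  x = 9: RHS = 2, y in [6, 11]  -> 2 point(s)
  x = 10: RHS = 13, y in [8, 9]  -> 2 point(s)
  x = 11: RHS = 16, y in [4, 13]  -> 2 point(s)
  x = 12: RHS = 0, y in [0]  -> 1 point(s)
  x = 15: RHS = 0, y in [0]  -> 1 point(s)
  x = 16: RHS = 2, y in [6, 11]  -> 2 point(s)
Affine points: 19. Add the point at infinity: total = 20.

#E(F_17) = 20


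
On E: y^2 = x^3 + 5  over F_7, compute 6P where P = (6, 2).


k = 6 = 110_2 (binary, LSB first: 011)
Double-and-add from P = (6, 2):
  bit 0 = 0: acc unchanged = O
  bit 1 = 1: acc = O + (3, 2) = (3, 2)
  bit 2 = 1: acc = (3, 2) + (5, 2) = (6, 5)

6P = (6, 5)


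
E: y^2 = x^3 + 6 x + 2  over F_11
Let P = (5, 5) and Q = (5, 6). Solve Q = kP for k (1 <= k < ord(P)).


Enumerate multiples of P until we hit Q = (5, 6):
  1P = (5, 5)
  2P = (6, 10)
  3P = (3, 5)
  4P = (3, 6)
  5P = (6, 1)
  6P = (5, 6)
Match found at i = 6.

k = 6


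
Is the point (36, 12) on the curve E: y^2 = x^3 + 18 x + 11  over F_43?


Check whether y^2 = x^3 + 18 x + 11 (mod 43) for (x, y) = (36, 12).
LHS: y^2 = 12^2 mod 43 = 15
RHS: x^3 + 18 x + 11 = 36^3 + 18*36 + 11 mod 43 = 15
LHS = RHS

Yes, on the curve


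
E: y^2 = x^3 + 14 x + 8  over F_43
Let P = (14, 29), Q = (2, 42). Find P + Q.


P != Q, so use the chord formula.
s = (y2 - y1) / (x2 - x1) = (13) / (31) mod 43 = 24
x3 = s^2 - x1 - x2 mod 43 = 24^2 - 14 - 2 = 1
y3 = s (x1 - x3) - y1 mod 43 = 24 * (14 - 1) - 29 = 25

P + Q = (1, 25)


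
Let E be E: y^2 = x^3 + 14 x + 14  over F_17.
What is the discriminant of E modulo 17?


4 a^3 + 27 b^2 = 4*14^3 + 27*14^2 = 10976 + 5292 = 16268
Delta = -16 * (16268) = -260288
Delta mod 17 = 16

Delta = 16 (mod 17)


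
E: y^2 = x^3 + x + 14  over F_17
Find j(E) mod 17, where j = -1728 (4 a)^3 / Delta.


Delta = -16(4 a^3 + 27 b^2) mod 17 = 9
-1728 * (4 a)^3 = -1728 * (4*1)^3 mod 17 = 10
j = 10 * 9^(-1) mod 17 = 3

j = 3 (mod 17)


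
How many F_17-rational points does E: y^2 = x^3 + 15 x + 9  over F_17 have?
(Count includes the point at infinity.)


For each x in F_17, count y with y^2 = x^3 + 15 x + 9 mod 17:
  x = 0: RHS = 9, y in [3, 14]  -> 2 point(s)
  x = 1: RHS = 8, y in [5, 12]  -> 2 point(s)
  x = 2: RHS = 13, y in [8, 9]  -> 2 point(s)
  x = 3: RHS = 13, y in [8, 9]  -> 2 point(s)
  x = 6: RHS = 9, y in [3, 14]  -> 2 point(s)
  x = 7: RHS = 15, y in [7, 10]  -> 2 point(s)
  x = 11: RHS = 9, y in [3, 14]  -> 2 point(s)
  x = 12: RHS = 13, y in [8, 9]  -> 2 point(s)
  x = 13: RHS = 4, y in [2, 15]  -> 2 point(s)
Affine points: 18. Add the point at infinity: total = 19.

#E(F_17) = 19


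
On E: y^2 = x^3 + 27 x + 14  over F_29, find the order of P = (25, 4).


Compute successive multiples of P until we hit O:
  1P = (25, 4)
  2P = (3, 21)
  3P = (14, 2)
  4P = (14, 27)
  5P = (3, 8)
  6P = (25, 25)
  7P = O

ord(P) = 7


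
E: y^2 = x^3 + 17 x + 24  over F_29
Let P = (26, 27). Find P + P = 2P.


Doubling: s = (3 x1^2 + a) / (2 y1)
s = (3*26^2 + 17) / (2*27) mod 29 = 18
x3 = s^2 - 2 x1 mod 29 = 18^2 - 2*26 = 11
y3 = s (x1 - x3) - y1 mod 29 = 18 * (26 - 11) - 27 = 11

2P = (11, 11)


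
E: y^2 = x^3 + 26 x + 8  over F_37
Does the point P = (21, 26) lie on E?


Check whether y^2 = x^3 + 26 x + 8 (mod 37) for (x, y) = (21, 26).
LHS: y^2 = 26^2 mod 37 = 10
RHS: x^3 + 26 x + 8 = 21^3 + 26*21 + 8 mod 37 = 10
LHS = RHS

Yes, on the curve


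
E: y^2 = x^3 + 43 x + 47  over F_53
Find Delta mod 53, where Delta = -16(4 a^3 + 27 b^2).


4 a^3 + 27 b^2 = 4*43^3 + 27*47^2 = 318028 + 59643 = 377671
Delta = -16 * (377671) = -6042736
Delta mod 53 = 6

Delta = 6 (mod 53)


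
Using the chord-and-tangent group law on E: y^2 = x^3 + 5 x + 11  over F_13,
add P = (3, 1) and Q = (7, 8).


P != Q, so use the chord formula.
s = (y2 - y1) / (x2 - x1) = (7) / (4) mod 13 = 5
x3 = s^2 - x1 - x2 mod 13 = 5^2 - 3 - 7 = 2
y3 = s (x1 - x3) - y1 mod 13 = 5 * (3 - 2) - 1 = 4

P + Q = (2, 4)


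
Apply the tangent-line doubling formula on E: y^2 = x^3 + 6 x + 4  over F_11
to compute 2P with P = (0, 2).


Doubling: s = (3 x1^2 + a) / (2 y1)
s = (3*0^2 + 6) / (2*2) mod 11 = 7
x3 = s^2 - 2 x1 mod 11 = 7^2 - 2*0 = 5
y3 = s (x1 - x3) - y1 mod 11 = 7 * (0 - 5) - 2 = 7

2P = (5, 7)


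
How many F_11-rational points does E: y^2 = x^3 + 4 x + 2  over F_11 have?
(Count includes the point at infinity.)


For each x in F_11, count y with y^2 = x^3 + 4 x + 2 mod 11:
  x = 4: RHS = 5, y in [4, 7]  -> 2 point(s)
  x = 5: RHS = 4, y in [2, 9]  -> 2 point(s)
  x = 6: RHS = 0, y in [0]  -> 1 point(s)
Affine points: 5. Add the point at infinity: total = 6.

#E(F_11) = 6


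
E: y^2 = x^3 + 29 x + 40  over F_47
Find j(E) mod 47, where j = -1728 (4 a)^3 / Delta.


Delta = -16(4 a^3 + 27 b^2) mod 47 = 3
-1728 * (4 a)^3 = -1728 * (4*29)^3 mod 47 = 4
j = 4 * 3^(-1) mod 47 = 17

j = 17 (mod 47)


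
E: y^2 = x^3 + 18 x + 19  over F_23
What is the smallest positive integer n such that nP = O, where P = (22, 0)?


Compute successive multiples of P until we hit O:
  1P = (22, 0)
  2P = O

ord(P) = 2


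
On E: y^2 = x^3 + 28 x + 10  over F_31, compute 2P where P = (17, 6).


k = 2 = 10_2 (binary, LSB first: 01)
Double-and-add from P = (17, 6):
  bit 0 = 0: acc unchanged = O
  bit 1 = 1: acc = O + (4, 0) = (4, 0)

2P = (4, 0)


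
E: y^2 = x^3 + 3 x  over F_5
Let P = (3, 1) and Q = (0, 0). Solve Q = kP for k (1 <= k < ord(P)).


Enumerate multiples of P until we hit Q = (0, 0):
  1P = (3, 1)
  2P = (4, 4)
  3P = (2, 2)
  4P = (1, 2)
  5P = (0, 0)
Match found at i = 5.

k = 5


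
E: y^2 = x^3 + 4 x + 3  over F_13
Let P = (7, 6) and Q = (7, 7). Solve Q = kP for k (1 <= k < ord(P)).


Enumerate multiples of P until we hit Q = (7, 7):
  1P = (7, 6)
  2P = (11, 0)
  3P = (7, 7)
Match found at i = 3.

k = 3


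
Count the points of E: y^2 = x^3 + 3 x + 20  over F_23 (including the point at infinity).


For each x in F_23, count y with y^2 = x^3 + 3 x + 20 mod 23:
  x = 1: RHS = 1, y in [1, 22]  -> 2 point(s)
  x = 4: RHS = 4, y in [2, 21]  -> 2 point(s)
  x = 6: RHS = 1, y in [1, 22]  -> 2 point(s)
  x = 7: RHS = 16, y in [4, 19]  -> 2 point(s)
  x = 8: RHS = 4, y in [2, 21]  -> 2 point(s)
  x = 11: RHS = 4, y in [2, 21]  -> 2 point(s)
  x = 12: RHS = 13, y in [6, 17]  -> 2 point(s)
  x = 13: RHS = 2, y in [5, 18]  -> 2 point(s)
  x = 14: RHS = 0, y in [0]  -> 1 point(s)
  x = 15: RHS = 13, y in [6, 17]  -> 2 point(s)
  x = 16: RHS = 1, y in [1, 22]  -> 2 point(s)
  x = 17: RHS = 16, y in [4, 19]  -> 2 point(s)
  x = 18: RHS = 18, y in [8, 15]  -> 2 point(s)
  x = 19: RHS = 13, y in [6, 17]  -> 2 point(s)
  x = 21: RHS = 6, y in [11, 12]  -> 2 point(s)
  x = 22: RHS = 16, y in [4, 19]  -> 2 point(s)
Affine points: 31. Add the point at infinity: total = 32.

#E(F_23) = 32


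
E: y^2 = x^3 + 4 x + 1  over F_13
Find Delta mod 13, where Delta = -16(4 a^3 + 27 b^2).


4 a^3 + 27 b^2 = 4*4^3 + 27*1^2 = 256 + 27 = 283
Delta = -16 * (283) = -4528
Delta mod 13 = 9

Delta = 9 (mod 13)
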